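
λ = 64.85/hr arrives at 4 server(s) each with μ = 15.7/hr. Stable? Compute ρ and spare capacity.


Total capacity cμ = 4·15.7 = 62.80/hr
ρ = λ/(cμ) = 64.85/62.80 = 1.0326
Stable ⇔ ρ < 1: NO
Spare capacity = cμ − λ = 62.80 − 64.85 = -2.05/hr

Final: ρ = 1.0326; unstable; margin = -2.05/hr


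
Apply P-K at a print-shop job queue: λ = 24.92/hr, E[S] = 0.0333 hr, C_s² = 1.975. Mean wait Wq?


ρ = λ·E[S] = 24.92·0.0333 = 0.8298
E[S²] = E[S]²(1+C_s²) = 0.0333²·(1+1.975) = 0.003299
Wq = λ·E[S²]/(2(1−ρ)) = 24.92·0.003299/(2·0.1702) = 0.24156 hr

Final: 0.24156 hr


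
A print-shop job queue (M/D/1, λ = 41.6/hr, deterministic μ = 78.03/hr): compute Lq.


ρ = 41.6/78.03 = 0.5331
M/D/1: Lq = ρ²/(2(1−ρ)) = 0.2842/(2·0.4669) = 0.30439

Final: 0.30439


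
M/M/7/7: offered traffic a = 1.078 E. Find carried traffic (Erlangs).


B(7,1.078) = 0.0001142 (Erlang-B)
Carried load = a(1 − B) = 1.078·(1 − 0.0001142) = 1.078·0.999886 = 1.0779 E

Final: 1.0779 Erlangs


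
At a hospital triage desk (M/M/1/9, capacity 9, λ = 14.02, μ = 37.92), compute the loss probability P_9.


ρ = λ/μ = 14.02/37.92 = 0.3697
P_K = (1−ρ)ρ^K/(1−ρ^(K+1)) = (0.6303·0.0001291)/(1 − 0.00004773)
= 0.00008137/0.999952 = 0.00008137

Final: 0.00008137


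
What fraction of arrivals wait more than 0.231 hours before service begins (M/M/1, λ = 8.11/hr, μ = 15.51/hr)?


ρ = 8.11/15.51 = 0.5229
P(Wq > t) = ρ·e^{−(μ−λ)t} = 0.5229·e^{−1.7094}
= 0.5229·0.180974 = 0.094629

Final: 0.094629


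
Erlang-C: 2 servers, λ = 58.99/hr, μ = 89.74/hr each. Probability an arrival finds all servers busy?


a = λ/μ = 0.6573; ρ = a/2 = 0.3287
P₀ = 0.505263 (from M/M/c formula)
C(c,a) = [a^c/(c!(1−ρ))]·P₀ = [0.43210/(2·0.6713)]·0.505263
= 0.32182·0.505263 = 0.162606

Final: 0.162606


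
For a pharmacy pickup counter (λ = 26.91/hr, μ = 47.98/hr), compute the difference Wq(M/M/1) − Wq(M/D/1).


ρ = 26.91/47.98 = 0.5609
Wq(M/M/1) = ρ/(μ−λ) = 0.5609/21.07 = 0.02662 hr
Wq(M/D/1) = ρ/(2(μ−λ)) = 0.01331 hr
Savings = 0.02662 − 0.01331 = 0.01331 hr

Final: 0.01331 hr


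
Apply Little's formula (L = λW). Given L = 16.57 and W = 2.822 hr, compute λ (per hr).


λ = L/W = 16.57/2.822 = 5.8717 /hr

Final: 5.8717 /hr


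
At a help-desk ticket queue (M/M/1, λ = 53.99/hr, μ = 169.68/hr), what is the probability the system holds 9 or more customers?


ρ = 53.99/169.68 = 0.3182
P(N ≥ n) = ρ^n = 0.3182^9 = 0.00003343

Final: 0.00003343


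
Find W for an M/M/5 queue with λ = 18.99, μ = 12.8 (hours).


a = 1.4836; ρ = 0.2967; P₀ = 0.226481
Lq = P₀·a^c·ρ/(c!(1−ρ)²) = 0.008138
Wq = Lq/λ = 0.008138/18.99 = 0.0004285 hr
W = Wq + 1/μ = 0.0004285 + 0.07812 = 0.07855 hr

Final: 0.07855 hr


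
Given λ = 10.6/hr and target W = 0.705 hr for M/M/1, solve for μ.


W = 1/(μ−λ) ⇒ μ − λ = 1/W = 1/0.705 = 1.4184
μ = λ + 1/W = 10.6 + 1.4184 = 12.0184 per hr

Final: 12.0184 /hr


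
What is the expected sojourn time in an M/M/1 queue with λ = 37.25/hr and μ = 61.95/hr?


W = 1/(μ−λ) = 1/(61.95 − 37.25) = 1/24.70 = 0.04049 hr

Final: 0.04049 hr


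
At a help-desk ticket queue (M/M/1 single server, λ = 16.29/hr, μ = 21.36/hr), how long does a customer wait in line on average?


ρ = 16.29/21.36 = 0.7626
Wq = ρ/(μ−λ) = 0.7626/(21.36 − 16.29) = 0.7626/5.07 = 0.1504 hr

Final: 0.1504 hr


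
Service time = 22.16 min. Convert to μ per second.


μ = 1/(service time) in consistent units.
1 second = 0.0166667 min, so μ = 0.0166667/22.16 = 0.0007521 per second

Final: 0.0007521 /sec


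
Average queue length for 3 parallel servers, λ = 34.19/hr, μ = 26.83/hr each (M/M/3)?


a = λ/μ = 1.2743; ρ = a/3 = 0.4248
P₀ = 0.271308
Lq = P₀·a^c·ρ / (c!·(1−ρ)²) = 0.271308·2.06936·0.4248/(6·0.33089)
= 0.12012

Final: 0.12012


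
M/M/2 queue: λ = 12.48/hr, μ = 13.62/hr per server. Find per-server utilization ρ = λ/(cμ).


ρ = λ/(cμ) = 12.48/(2·13.62) = 12.48/27.24 = 0.4581

Final: 0.4581


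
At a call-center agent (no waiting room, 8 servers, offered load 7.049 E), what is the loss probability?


B(c,a) = (a^c/c!) / Σ_{k=0}^{c} a^k/k!
a^8/8! = 151.181817
Σ terms (k=0..8): 1.00000 + 7.04900 + 24.84420 + 58.37559 + 102.87238 + 145.02949 + 170.38547 + 171.57817 + 151.18182 = 832.316123
B = 151.181817/832.316123 = 0.181640

Final: 0.181640


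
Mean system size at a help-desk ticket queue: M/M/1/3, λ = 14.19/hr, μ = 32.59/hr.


ρ = 14.19/32.59 = 0.4354
L = ρ[1 − (K+1)ρ^K + Kρ^(K+1)] / [(1−ρ)(1−ρ^(K+1))]
Numerator: 0.4354·(1 − 4·0.082546 + 3·0.035941) = 0.338592
Denominator: (0.5646)·(0.964059) = 0.544298
L = 0.338592/0.544298 = 0.6221

Final: 0.6221


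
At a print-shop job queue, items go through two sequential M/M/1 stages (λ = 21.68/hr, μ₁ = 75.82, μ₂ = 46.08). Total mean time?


Each node sees arrival rate λ = 21.68/hr (tandem ⇒ throughput preserved).
W₁ = 1/(μ₁−λ) = 1/(75.82−21.68) = 0.01847 hr
W₂ = 1/(μ₂−λ) = 1/(46.08−21.68) = 0.04098 hr
W_total = W₁ + W₂ = 0.01847 + 0.04098 = 0.05945 hr

Final: 0.05945 hr


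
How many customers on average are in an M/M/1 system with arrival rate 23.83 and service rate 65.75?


ρ = λ/μ = 23.83/65.75 = 0.3624
L = ρ/(1−ρ) = 0.3624/(1 − 0.3624) = 0.3624/0.6376 = 0.5685

Final: 0.5685


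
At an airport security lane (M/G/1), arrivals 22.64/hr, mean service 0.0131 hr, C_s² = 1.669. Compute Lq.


ρ = λ·E[S] = 22.64·0.0131 = 0.2966
Lq = ρ²(1+C_s²)/(2(1−ρ)) = 0.08796·(1+1.669)/(2·0.7034)
= 0.08796·2.6690/1.4068 = 0.16688

Final: 0.16688


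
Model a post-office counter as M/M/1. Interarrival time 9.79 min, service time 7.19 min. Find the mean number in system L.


λ = 60/9.79 = 6.1287 /hr
μ = 60/7.19 = 8.3449 /hr
ρ = λ/μ = 6.1287/8.3449 = 0.7344
L = ρ/(1−ρ) = 0.7344/0.2656 = 2.7654

Final: 2.7654


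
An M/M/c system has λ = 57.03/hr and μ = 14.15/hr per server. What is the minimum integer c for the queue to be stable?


Stability requires cμ > λ ⇔ c > λ/μ.
λ/μ = 57.03/14.15 = 4.0304
Minimum integer c = ⌊4.0304⌋ + 1 = 5
Check: 5·14.15 = 70.75 > 57.03, while 4·14.15 = 56.60 ≤ 57.03

Final: 5 servers


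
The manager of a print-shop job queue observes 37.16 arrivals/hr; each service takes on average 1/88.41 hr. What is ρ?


ρ = λ/μ = 37.16/88.41 = 0.4203

Final: 0.4203


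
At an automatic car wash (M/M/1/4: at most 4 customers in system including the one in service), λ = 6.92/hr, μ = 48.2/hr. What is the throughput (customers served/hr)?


ρ = 0.1436; P_K = (1−ρ)ρ^4/(1−ρ^5) = 0.0003639
λ_eff = λ(1 − P_K) = 6.92·(1 − 0.0003639) = 6.92·0.999636 = 6.9175 /hr

Final: 6.9175 /hr


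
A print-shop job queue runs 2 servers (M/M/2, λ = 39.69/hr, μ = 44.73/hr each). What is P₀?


a = λ/μ = 39.69/44.73 = 0.8873; ρ = a/c = 0.4437
Σ_{k=0}^{1} a^k/k! (terms k=0..1) = 1.00000 + 0.88732 = 1.88732
Tail: a^2/(2!(1−ρ)) = 0.78734/(2·0.5563) = 0.70761
P₀ = 1/(1.88732 + 0.70761) = 1/2.59494 = 0.385366

Final: 0.385366


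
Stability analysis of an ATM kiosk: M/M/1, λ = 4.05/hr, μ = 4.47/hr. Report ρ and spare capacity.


Total capacity cμ = 1·4.47 = 4.47/hr
ρ = λ/(cμ) = 4.05/4.47 = 0.9060
Stable ⇔ ρ < 1: YES
Spare capacity = cμ − λ = 4.47 − 4.05 = 0.42/hr

Final: ρ = 0.9060; stable; margin = 0.42/hr


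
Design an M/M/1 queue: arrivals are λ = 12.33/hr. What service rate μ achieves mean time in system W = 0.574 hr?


W = 1/(μ−λ) ⇒ μ − λ = 1/W = 1/0.574 = 1.7422
μ = λ + 1/W = 12.33 + 1.7422 = 14.0722 per hr

Final: 14.0722 /hr


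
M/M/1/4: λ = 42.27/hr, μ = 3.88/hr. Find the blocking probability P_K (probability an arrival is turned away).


ρ = λ/μ = 42.27/3.88 = 10.8943
P_K = (1−ρ)ρ^K/(1−ρ^(K+1)) = (-9.8943·14086.467219)/(1 − 153462.620964)
= -139376.153745/-153461.620964 = 0.908215

Final: 0.908215


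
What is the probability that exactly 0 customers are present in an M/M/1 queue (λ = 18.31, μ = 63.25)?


ρ = 18.31/63.25 = 0.2895
P_n = (1−ρ)·ρ^n = (1 − 0.2895)·0.2895^0 = 0.7105·1.000000 = 0.710514

Final: 0.710514


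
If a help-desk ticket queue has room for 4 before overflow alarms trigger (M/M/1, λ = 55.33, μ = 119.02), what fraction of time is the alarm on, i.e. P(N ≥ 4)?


ρ = 55.33/119.02 = 0.4649
P(N ≥ n) = ρ^n = 0.4649^4 = 0.046705

Final: 0.046705


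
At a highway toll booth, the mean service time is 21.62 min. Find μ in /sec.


μ = 1/(service time) in consistent units.
1 second = 0.0166667 min, so μ = 0.0166667/21.62 = 0.0007709 per second

Final: 0.0007709 /sec


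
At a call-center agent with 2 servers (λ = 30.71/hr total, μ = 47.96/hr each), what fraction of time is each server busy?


ρ = λ/(cμ) = 30.71/(2·47.96) = 30.71/95.92 = 0.3202

Final: 0.3202


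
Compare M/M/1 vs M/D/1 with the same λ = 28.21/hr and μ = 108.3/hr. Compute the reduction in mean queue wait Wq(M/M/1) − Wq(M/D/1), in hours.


ρ = 28.21/108.3 = 0.2605
Wq(M/M/1) = ρ/(μ−λ) = 0.2605/80.09 = 0.003252 hr
Wq(M/D/1) = ρ/(2(μ−λ)) = 0.001626 hr
Savings = 0.003252 − 0.001626 = 0.001626 hr

Final: 0.001626 hr


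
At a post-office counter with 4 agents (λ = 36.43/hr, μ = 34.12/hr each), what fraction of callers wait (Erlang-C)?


a = λ/μ = 1.0677; ρ = a/4 = 0.2669
P₀ = 0.343121 (from M/M/c formula)
C(c,a) = [a^c/(c!(1−ρ))]·P₀ = [1.29957/(24·0.7331)]·0.343121
= 0.07387·0.343121 = 0.025345

Final: 0.025345


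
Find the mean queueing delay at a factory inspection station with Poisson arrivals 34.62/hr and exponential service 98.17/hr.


ρ = 34.62/98.17 = 0.3527
Wq = ρ/(μ−λ) = 0.3527/(98.17 − 34.62) = 0.3527/63.55 = 0.005549 hr

Final: 0.005549 hr


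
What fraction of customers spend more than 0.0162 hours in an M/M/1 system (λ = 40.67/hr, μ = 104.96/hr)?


W ~ Exponential(μ−λ) for M/M/1.
μ − λ = 104.96 − 40.67 = 64.2900
P(W > t) = e^{−(μ−λ)t} = e^{−1.0415} = 0.352926

Final: 0.352926


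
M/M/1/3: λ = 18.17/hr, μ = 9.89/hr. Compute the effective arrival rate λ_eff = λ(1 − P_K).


ρ = 1.8372; P_K = (1−ρ)ρ^3/(1−ρ^4) = 0.499543
λ_eff = λ(1 − P_K) = 18.17·(1 − 0.499543) = 18.17·0.500457 = 9.0933 /hr

Final: 9.0933 /hr


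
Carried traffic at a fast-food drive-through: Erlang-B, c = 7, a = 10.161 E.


B(7,10.161) = 0.416151 (Erlang-B)
Carried load = a(1 − B) = 10.161·(1 − 0.416151) = 10.161·0.583849 = 5.9325 E

Final: 5.9325 Erlangs


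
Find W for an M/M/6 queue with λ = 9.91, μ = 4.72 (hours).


a = 2.0996; ρ = 0.3499; P₀ = 0.122265
Lq = P₀·a^c·ρ/(c!(1−ρ)²) = 0.01205
Wq = Lq/λ = 0.01205/9.91 = 0.001215 hr
W = Wq + 1/μ = 0.001215 + 0.21186 = 0.21308 hr

Final: 0.21308 hr


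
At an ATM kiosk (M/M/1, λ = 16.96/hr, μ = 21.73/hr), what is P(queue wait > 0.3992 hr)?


ρ = 16.96/21.73 = 0.7805
P(Wq > t) = ρ·e^{−(μ−λ)t} = 0.7805·e^{−1.9042}
= 0.7805·0.148944 = 0.116249

Final: 0.116249


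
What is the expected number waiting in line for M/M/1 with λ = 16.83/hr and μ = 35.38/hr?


ρ = 16.83/35.38 = 0.4757
Lq = ρ²/(1−ρ) = 0.2263/0.5243 = 0.4316

Final: 0.4316


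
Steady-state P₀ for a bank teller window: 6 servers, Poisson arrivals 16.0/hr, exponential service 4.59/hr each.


a = λ/μ = 16.0/4.59 = 3.4858; ρ = a/c = 0.5810
Σ_{k=0}^{5} a^k/k! (terms k=0..5) = 1.00000 + 3.48584 + 6.07554 + 7.05945 + 6.15202 + 4.28899 = 28.06184
Tail: a^6/(6!(1−ρ)) = 1794.08817/(720·0.4190) = 5.94661
P₀ = 1/(28.06184 + 5.94661) = 1/34.00845 = 0.029404

Final: 0.029404


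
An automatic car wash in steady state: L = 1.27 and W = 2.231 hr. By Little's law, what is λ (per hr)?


λ = L/W = 1.27/2.231 = 0.5693 /hr

Final: 0.5693 /hr


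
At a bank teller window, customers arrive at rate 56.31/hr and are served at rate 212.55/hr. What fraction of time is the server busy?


ρ = λ/μ = 56.31/212.55 = 0.2649

Final: 0.2649


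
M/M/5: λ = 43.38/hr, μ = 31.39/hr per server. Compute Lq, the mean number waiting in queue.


a = λ/μ = 1.3820; ρ = a/5 = 0.2764
P₀ = 0.250827
Lq = P₀·a^c·ρ / (c!·(1−ρ)²) = 0.250827·5.04070·0.2764/(120·0.52361)
= 0.005562

Final: 0.005562


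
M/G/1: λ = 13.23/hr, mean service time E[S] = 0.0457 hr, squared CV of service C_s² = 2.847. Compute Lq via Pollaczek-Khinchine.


ρ = λ·E[S] = 13.23·0.0457 = 0.6046
Lq = ρ²(1+C_s²)/(2(1−ρ)) = 0.3656·(1+2.847)/(2·0.3954)
= 0.3656·3.8470/0.7908 = 1.77836

Final: 1.77836


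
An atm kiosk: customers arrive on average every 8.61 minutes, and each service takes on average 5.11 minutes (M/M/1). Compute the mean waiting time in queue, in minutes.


λ = 60/8.61 = 6.9686 /hr
μ = 60/5.11 = 11.7417 /hr
ρ = λ/μ = 6.9686/11.7417 = 0.5935
Wq = ρ/(μ−λ) = 0.5935/(11.7417−6.9686) = 0.12434 hr
In minutes: 0.12434·60 = 7.461 min

Final: 7.461 min


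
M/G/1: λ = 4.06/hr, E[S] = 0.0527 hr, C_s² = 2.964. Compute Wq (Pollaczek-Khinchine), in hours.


ρ = λ·E[S] = 4.06·0.0527 = 0.2140
E[S²] = E[S]²(1+C_s²) = 0.0527²·(1+2.964) = 0.011009
Wq = λ·E[S²]/(2(1−ρ)) = 4.06·0.011009/(2·0.7860) = 0.02843 hr

Final: 0.02843 hr


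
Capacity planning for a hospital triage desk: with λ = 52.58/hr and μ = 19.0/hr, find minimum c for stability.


Stability requires cμ > λ ⇔ c > λ/μ.
λ/μ = 52.58/19.0 = 2.7674
Minimum integer c = ⌊2.7674⌋ + 1 = 3
Check: 3·19.0 = 57.00 > 52.58, while 2·19.0 = 38.00 ≤ 52.58

Final: 3 servers


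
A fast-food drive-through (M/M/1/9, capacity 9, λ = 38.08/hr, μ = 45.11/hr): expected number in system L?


ρ = 38.08/45.11 = 0.8442
L = ρ[1 − (K+1)ρ^K + Kρ^(K+1)] / [(1−ρ)(1−ρ^(K+1))]
Numerator: 0.8442·(1 − 10·0.217679 + 9·0.183756) = 0.402672
Denominator: (0.1558)·(0.816244) = 0.127205
L = 0.402672/0.127205 = 3.1655

Final: 3.1655


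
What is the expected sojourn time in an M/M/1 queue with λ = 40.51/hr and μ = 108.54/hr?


W = 1/(μ−λ) = 1/(108.54 − 40.51) = 1/68.03 = 0.01470 hr

Final: 0.01470 hr


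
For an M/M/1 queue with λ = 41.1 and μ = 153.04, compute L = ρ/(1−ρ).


ρ = λ/μ = 41.1/153.04 = 0.2686
L = ρ/(1−ρ) = 0.2686/(1 − 0.2686) = 0.2686/0.7314 = 0.3672

Final: 0.3672


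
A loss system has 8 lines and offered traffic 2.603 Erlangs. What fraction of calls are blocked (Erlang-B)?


B(c,a) = (a^c/c!) / Σ_{k=0}^{c} a^k/k!
a^8/8! = 0.052272
Σ terms (k=0..8): 1.00000 + 2.60300 + 3.38780 + 2.93949 + 1.91287 + 0.99584 + 0.43203 + 0.16065 + 0.05227 = 13.483953
B = 0.052272/13.483953 = 0.003877

Final: 0.003877


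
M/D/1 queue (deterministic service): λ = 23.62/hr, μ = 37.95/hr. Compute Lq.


ρ = 23.62/37.95 = 0.6224
M/D/1: Lq = ρ²/(2(1−ρ)) = 0.3874/(2·0.3776) = 0.51295

Final: 0.51295


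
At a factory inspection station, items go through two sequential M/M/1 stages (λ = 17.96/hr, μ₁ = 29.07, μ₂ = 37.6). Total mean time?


Each node sees arrival rate λ = 17.96/hr (tandem ⇒ throughput preserved).
W₁ = 1/(μ₁−λ) = 1/(29.07−17.96) = 0.09001 hr
W₂ = 1/(μ₂−λ) = 1/(37.6−17.96) = 0.05092 hr
W_total = W₁ + W₂ = 0.09001 + 0.05092 = 0.14093 hr

Final: 0.14093 hr


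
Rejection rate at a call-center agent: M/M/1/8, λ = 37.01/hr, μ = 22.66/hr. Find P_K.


ρ = λ/μ = 37.01/22.66 = 1.6333
P_K = (1−ρ)ρ^K/(1−ρ^(K+1)) = (-0.6333·50.637638)/(1 − 82.705162)
= -32.067524/-81.705162 = 0.392479

Final: 0.392479


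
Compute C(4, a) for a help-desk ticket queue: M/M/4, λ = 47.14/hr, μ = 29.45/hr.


a = λ/μ = 1.6007; ρ = a/4 = 0.4002
P₀ = 0.199151 (from M/M/c formula)
C(c,a) = [a^c/(c!(1−ρ))]·P₀ = [6.56473/(24·0.5998)]·0.199151
= 0.45601·0.199151 = 0.090816

Final: 0.090816


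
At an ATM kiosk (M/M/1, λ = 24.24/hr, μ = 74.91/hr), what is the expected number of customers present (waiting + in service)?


ρ = λ/μ = 24.24/74.91 = 0.3236
L = ρ/(1−ρ) = 0.3236/(1 − 0.3236) = 0.3236/0.6764 = 0.4784

Final: 0.4784


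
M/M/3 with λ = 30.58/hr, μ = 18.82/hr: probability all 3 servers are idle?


a = λ/μ = 30.58/18.82 = 1.6249; ρ = a/c = 0.5416
Σ_{k=0}^{2} a^k/k! (terms k=0..2) = 1.00000 + 1.62487 + 1.32010 = 3.94496
Tail: a^3/(3!(1−ρ)) = 4.28996/(6·0.4584) = 1.55984
P₀ = 1/(3.94496 + 1.55984) = 1/5.50480 = 0.181660

Final: 0.181660


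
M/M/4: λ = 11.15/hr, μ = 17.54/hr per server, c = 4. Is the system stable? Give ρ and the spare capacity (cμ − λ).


Total capacity cμ = 4·17.54 = 70.16/hr
ρ = λ/(cμ) = 11.15/70.16 = 0.1589
Stable ⇔ ρ < 1: YES
Spare capacity = cμ − λ = 70.16 − 11.15 = 59.01/hr

Final: ρ = 0.1589; stable; margin = 59.01/hr


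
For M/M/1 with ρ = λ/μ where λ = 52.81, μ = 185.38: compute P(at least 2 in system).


ρ = 52.81/185.38 = 0.2849
P(N ≥ n) = ρ^n = 0.2849^2 = 0.081153

Final: 0.081153


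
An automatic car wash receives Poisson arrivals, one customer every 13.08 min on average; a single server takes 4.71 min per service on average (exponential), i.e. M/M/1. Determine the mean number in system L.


λ = 60/13.08 = 4.5872 /hr
μ = 60/4.71 = 12.7389 /hr
ρ = λ/μ = 4.5872/12.7389 = 0.3601
L = ρ/(1−ρ) = 0.3601/0.6399 = 0.5627

Final: 0.5627


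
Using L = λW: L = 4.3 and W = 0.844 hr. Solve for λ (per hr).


λ = L/W = 4.3/0.844 = 5.0948 /hr

Final: 5.0948 /hr


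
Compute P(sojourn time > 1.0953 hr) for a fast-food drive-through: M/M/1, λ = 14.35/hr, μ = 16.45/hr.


W ~ Exponential(μ−λ) for M/M/1.
μ − λ = 16.45 − 14.35 = 2.1000
P(W > t) = e^{−(μ−λ)t} = e^{−2.3001} = 0.100246

Final: 0.100246


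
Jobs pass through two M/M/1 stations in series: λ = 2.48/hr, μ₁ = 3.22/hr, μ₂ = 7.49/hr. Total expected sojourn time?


Each node sees arrival rate λ = 2.48/hr (tandem ⇒ throughput preserved).
W₁ = 1/(μ₁−λ) = 1/(3.22−2.48) = 1.35135 hr
W₂ = 1/(μ₂−λ) = 1/(7.49−2.48) = 0.19960 hr
W_total = W₁ + W₂ = 1.35135 + 0.19960 = 1.55095 hr

Final: 1.55095 hr


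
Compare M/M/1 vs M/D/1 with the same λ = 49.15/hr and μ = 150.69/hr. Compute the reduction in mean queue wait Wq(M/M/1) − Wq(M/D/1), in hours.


ρ = 49.15/150.69 = 0.3262
Wq(M/M/1) = ρ/(μ−λ) = 0.3262/101.54 = 0.003212 hr
Wq(M/D/1) = ρ/(2(μ−λ)) = 0.001606 hr
Savings = 0.003212 − 0.001606 = 0.001606 hr

Final: 0.001606 hr


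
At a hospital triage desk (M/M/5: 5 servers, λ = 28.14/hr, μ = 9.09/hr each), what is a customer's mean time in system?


a = 3.0957; ρ = 0.6191; P₀ = 0.041877
Lq = P₀·a^c·ρ/(c!(1−ρ)²) = 0.42350
Wq = Lq/λ = 0.42350/28.14 = 0.01505 hr
W = Wq + 1/μ = 0.01505 + 0.11001 = 0.12506 hr

Final: 0.12506 hr


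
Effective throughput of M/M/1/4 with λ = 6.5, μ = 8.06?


ρ = 0.8065; P_K = (1−ρ)ρ^4/(1−ρ^5) = 0.124248
λ_eff = λ(1 − P_K) = 6.5·(1 − 0.124248) = 6.5·0.875752 = 5.6924 /hr

Final: 5.6924 /hr


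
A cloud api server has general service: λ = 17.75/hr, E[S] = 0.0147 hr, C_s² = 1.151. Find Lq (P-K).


ρ = λ·E[S] = 17.75·0.0147 = 0.2609
Lq = ρ²(1+C_s²)/(2(1−ρ)) = 0.06808·(1+1.151)/(2·0.7391)
= 0.06808·2.1510/1.4781 = 0.09907

Final: 0.09907


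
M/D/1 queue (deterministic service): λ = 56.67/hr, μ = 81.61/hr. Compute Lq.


ρ = 56.67/81.61 = 0.6944
M/D/1: Lq = ρ²/(2(1−ρ)) = 0.4822/(2·0.3056) = 0.78893

Final: 0.78893


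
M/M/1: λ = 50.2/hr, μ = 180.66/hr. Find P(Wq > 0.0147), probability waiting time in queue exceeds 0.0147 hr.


ρ = 50.2/180.66 = 0.2779
P(Wq > t) = ρ·e^{−(μ−λ)t} = 0.2779·e^{−1.9178}
= 0.2779·0.146935 = 0.040829

Final: 0.040829


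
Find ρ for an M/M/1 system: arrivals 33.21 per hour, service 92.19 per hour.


ρ = λ/μ = 33.21/92.19 = 0.3602

Final: 0.3602


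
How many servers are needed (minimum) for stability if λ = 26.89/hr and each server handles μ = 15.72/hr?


Stability requires cμ > λ ⇔ c > λ/μ.
λ/μ = 26.89/15.72 = 1.7106
Minimum integer c = ⌊1.7106⌋ + 1 = 2
Check: 2·15.72 = 31.44 > 26.89, while 1·15.72 = 15.72 ≤ 26.89

Final: 2 servers


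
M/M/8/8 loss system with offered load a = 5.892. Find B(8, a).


B(c,a) = (a^c/c!) / Σ_{k=0}^{c} a^k/k!
a^8/8! = 36.023125
Σ terms (k=0..8): 1.00000 + 5.89200 + 17.35783 + 34.09078 + 50.21572 + 59.17421 + 58.10907 + 48.91124 + 36.02312 = 310.773974
B = 36.023125/310.773974 = 0.115914

Final: 0.115914


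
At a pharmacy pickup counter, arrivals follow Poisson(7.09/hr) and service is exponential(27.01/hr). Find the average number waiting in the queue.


ρ = 7.09/27.01 = 0.2625
Lq = ρ²/(1−ρ) = 0.06890/0.7375 = 0.09343

Final: 0.09343


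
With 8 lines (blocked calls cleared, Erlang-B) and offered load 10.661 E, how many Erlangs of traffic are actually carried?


B(8,10.661) = 0.368215 (Erlang-B)
Carried load = a(1 − B) = 10.661·(1 − 0.368215) = 10.661·0.631785 = 6.7355 E

Final: 6.7355 Erlangs


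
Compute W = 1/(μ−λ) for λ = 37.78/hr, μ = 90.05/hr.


W = 1/(μ−λ) = 1/(90.05 − 37.78) = 1/52.27 = 0.01913 hr

Final: 0.01913 hr


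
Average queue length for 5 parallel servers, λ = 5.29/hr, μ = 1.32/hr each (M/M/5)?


a = λ/μ = 4.0076; ρ = a/5 = 0.8015
P₀ = 0.012835
Lq = P₀·a^c·ρ / (c!·(1−ρ)²) = 0.012835·1033.73377·0.8015/(120·0.03940)
= 2.24941

Final: 2.24941


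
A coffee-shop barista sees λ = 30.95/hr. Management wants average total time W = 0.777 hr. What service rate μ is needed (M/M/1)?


W = 1/(μ−λ) ⇒ μ − λ = 1/W = 1/0.777 = 1.2870
μ = λ + 1/W = 30.95 + 1.2870 = 32.2370 per hr

Final: 32.2370 /hr


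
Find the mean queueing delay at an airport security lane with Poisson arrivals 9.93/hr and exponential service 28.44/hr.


ρ = 9.93/28.44 = 0.3492
Wq = ρ/(μ−λ) = 0.3492/(28.44 − 9.93) = 0.3492/18.51 = 0.01886 hr

Final: 0.01886 hr


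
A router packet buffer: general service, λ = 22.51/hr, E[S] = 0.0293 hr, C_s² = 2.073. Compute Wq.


ρ = λ·E[S] = 22.51·0.0293 = 0.6595
E[S²] = E[S]²(1+C_s²) = 0.0293²·(1+2.073) = 0.002638
Wq = λ·E[S²]/(2(1−ρ)) = 22.51·0.002638/(2·0.3405) = 0.08721 hr

Final: 0.08721 hr


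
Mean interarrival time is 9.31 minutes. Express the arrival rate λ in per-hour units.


λ = 1/(interarrival time) in consistent units.
1 hour = 60 min, so λ = 60/9.31 = 6.4447 per hour

Final: 6.4447 /hr


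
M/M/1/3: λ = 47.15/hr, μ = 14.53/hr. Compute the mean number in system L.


ρ = 47.15/14.53 = 3.2450
L = ρ[1 − (K+1)ρ^K + Kρ^(K+1)] / [(1−ρ)(1−ρ^(K+1))]
Numerator: 3.2450·(1 − 4·34.170257 + 3·110.882838) = 639.161518
Denominator: (-2.2450)·(-109.882838) = 246.688105
L = 639.161518/246.688105 = 2.5910

Final: 2.5910


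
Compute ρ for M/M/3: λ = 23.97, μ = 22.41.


ρ = λ/(cμ) = 23.97/(3·22.41) = 23.97/67.23 = 0.3565

Final: 0.3565


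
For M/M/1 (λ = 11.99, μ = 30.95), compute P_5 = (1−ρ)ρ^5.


ρ = 11.99/30.95 = 0.3874
P_n = (1−ρ)·ρ^n = (1 − 0.3874)·0.3874^5 = 0.6126·0.008726 = 0.005345

Final: 0.005345


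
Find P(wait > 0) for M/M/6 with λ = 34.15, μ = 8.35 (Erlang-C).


a = λ/μ = 4.0898; ρ = a/6 = 0.6816
P₀ = 0.015046 (from M/M/c formula)
C(c,a) = [a^c/(c!(1−ρ))]·P₀ = [4679.77955/(720·0.3184)]·0.015046
= 20.41597·0.015046 = 0.307176

Final: 0.307176


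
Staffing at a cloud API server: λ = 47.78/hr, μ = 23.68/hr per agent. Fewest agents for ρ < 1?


Stability requires cμ > λ ⇔ c > λ/μ.
λ/μ = 47.78/23.68 = 2.0177
Minimum integer c = ⌊2.0177⌋ + 1 = 3
Check: 3·23.68 = 71.04 > 47.78, while 2·23.68 = 47.36 ≤ 47.78

Final: 3 servers


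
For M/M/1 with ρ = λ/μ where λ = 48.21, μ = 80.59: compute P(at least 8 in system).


ρ = 48.21/80.59 = 0.5982
P(N ≥ n) = ρ^n = 0.5982^8 = 0.016400

Final: 0.016400


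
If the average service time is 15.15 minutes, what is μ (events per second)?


μ = 1/(service time) in consistent units.
1 second = 0.0166667 min, so μ = 0.0166667/15.15 = 0.001100 per second

Final: 0.001100 /sec


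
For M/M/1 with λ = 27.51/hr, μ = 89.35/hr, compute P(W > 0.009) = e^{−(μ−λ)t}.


W ~ Exponential(μ−λ) for M/M/1.
μ − λ = 89.35 − 27.51 = 61.8400
P(W > t) = e^{−(μ−λ)t} = e^{−0.5566} = 0.573177

Final: 0.573177


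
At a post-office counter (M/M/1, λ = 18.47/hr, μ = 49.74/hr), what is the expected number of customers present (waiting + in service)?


ρ = λ/μ = 18.47/49.74 = 0.3713
L = ρ/(1−ρ) = 0.3713/(1 − 0.3713) = 0.3713/0.6287 = 0.5907

Final: 0.5907


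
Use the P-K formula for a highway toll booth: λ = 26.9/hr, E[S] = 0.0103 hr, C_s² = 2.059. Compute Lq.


ρ = λ·E[S] = 26.9·0.0103 = 0.2771
Lq = ρ²(1+C_s²)/(2(1−ρ)) = 0.07677·(1+2.059)/(2·0.7229)
= 0.07677·3.0590/1.4459 = 0.16242

Final: 0.16242


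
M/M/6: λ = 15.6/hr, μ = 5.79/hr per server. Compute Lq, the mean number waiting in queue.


a = λ/μ = 2.6943; ρ = a/6 = 0.4491
P₀ = 0.066993
Lq = P₀·a^c·ρ / (c!·(1−ρ)²) = 0.066993·382.53943·0.4491/(720·0.30355)
= 0.05266

Final: 0.05266


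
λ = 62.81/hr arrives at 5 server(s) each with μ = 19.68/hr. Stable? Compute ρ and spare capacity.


Total capacity cμ = 5·19.68 = 98.40/hr
ρ = λ/(cμ) = 62.81/98.40 = 0.6383
Stable ⇔ ρ < 1: YES
Spare capacity = cμ − λ = 98.40 − 62.81 = 35.59/hr

Final: ρ = 0.6383; stable; margin = 35.59/hr


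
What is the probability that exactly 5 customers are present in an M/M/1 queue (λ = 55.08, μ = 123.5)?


ρ = 55.08/123.5 = 0.4460
P_n = (1−ρ)·ρ^n = (1 − 0.4460)·0.4460^5 = 0.5540·0.017646 = 0.009776

Final: 0.009776


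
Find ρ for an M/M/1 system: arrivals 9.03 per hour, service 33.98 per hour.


ρ = λ/μ = 9.03/33.98 = 0.2657

Final: 0.2657


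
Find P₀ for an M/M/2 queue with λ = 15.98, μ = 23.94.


a = λ/μ = 15.98/23.94 = 0.6675; ρ = a/c = 0.3338
Σ_{k=0}^{1} a^k/k! (terms k=0..1) = 1.00000 + 0.66750 = 1.66750
Tail: a^2/(2!(1−ρ)) = 0.44556/(2·0.6662) = 0.33438
P₀ = 1/(1.66750 + 0.33438) = 1/2.00188 = 0.499530

Final: 0.499530


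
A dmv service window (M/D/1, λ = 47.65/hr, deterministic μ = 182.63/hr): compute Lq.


ρ = 47.65/182.63 = 0.2609
M/D/1: Lq = ρ²/(2(1−ρ)) = 0.06807/(2·0.7391) = 0.04605

Final: 0.04605


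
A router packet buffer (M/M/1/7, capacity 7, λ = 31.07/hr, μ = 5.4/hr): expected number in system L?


ρ = 31.07/5.4 = 5.7537
L = ρ[1 − (K+1)ρ^K + Kρ^(K+1)] / [(1−ρ)(1−ρ^(K+1))]
Numerator: 5.7537·(1 − 8·208752.869524 + 7·1201102.158541) = 38766690.052245
Denominator: (-4.7537)·(-1201101.158541) = 5709679.025880
L = 38766690.052245/5709679.025880 = 6.7896

Final: 6.7896


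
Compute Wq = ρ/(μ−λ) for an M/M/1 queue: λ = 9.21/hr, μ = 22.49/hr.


ρ = 9.21/22.49 = 0.4095
Wq = ρ/(μ−λ) = 0.4095/(22.49 − 9.21) = 0.4095/13.28 = 0.03084 hr

Final: 0.03084 hr


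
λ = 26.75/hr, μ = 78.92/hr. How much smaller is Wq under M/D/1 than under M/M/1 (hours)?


ρ = 26.75/78.92 = 0.3390
Wq(M/M/1) = ρ/(μ−λ) = 0.3390/52.17 = 0.006497 hr
Wq(M/D/1) = ρ/(2(μ−λ)) = 0.003249 hr
Savings = 0.006497 − 0.003249 = 0.003249 hr

Final: 0.003249 hr


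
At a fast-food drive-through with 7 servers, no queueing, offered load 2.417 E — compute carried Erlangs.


B(7,2.417) = 0.008557 (Erlang-B)
Carried load = a(1 − B) = 2.417·(1 − 0.008557) = 2.417·0.991443 = 2.3963 E

Final: 2.3963 Erlangs


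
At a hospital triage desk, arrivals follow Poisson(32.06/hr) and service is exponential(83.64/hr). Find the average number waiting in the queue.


ρ = 32.06/83.64 = 0.3833
Lq = ρ²/(1−ρ) = 0.1469/0.6167 = 0.2382

Final: 0.2382


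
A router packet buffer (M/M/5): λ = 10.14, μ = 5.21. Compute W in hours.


a = 1.9463; ρ = 0.3893; P₀ = 0.141888
Lq = P₀·a^c·ρ/(c!(1−ρ)²) = 0.03446
Wq = Lq/λ = 0.03446/10.14 = 0.003398 hr
W = Wq + 1/μ = 0.003398 + 0.19194 = 0.19534 hr

Final: 0.19534 hr


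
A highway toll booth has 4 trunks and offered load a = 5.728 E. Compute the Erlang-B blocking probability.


B(c,a) = (a^c/c!) / Σ_{k=0}^{c} a^k/k!
a^4/4! = 44.853960
Σ terms (k=0..4): 1.00000 + 5.72800 + 16.40499 + 31.32260 + 44.85396 = 99.309550
B = 44.853960/99.309550 = 0.451658

Final: 0.451658


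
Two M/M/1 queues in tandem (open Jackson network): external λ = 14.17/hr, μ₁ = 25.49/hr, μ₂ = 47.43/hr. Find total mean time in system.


Each node sees arrival rate λ = 14.17/hr (tandem ⇒ throughput preserved).
W₁ = 1/(μ₁−λ) = 1/(25.49−14.17) = 0.08834 hr
W₂ = 1/(μ₂−λ) = 1/(47.43−14.17) = 0.03007 hr
W_total = W₁ + W₂ = 0.08834 + 0.03007 = 0.11841 hr

Final: 0.11841 hr


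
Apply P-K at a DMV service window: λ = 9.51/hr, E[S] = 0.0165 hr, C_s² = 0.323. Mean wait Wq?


ρ = λ·E[S] = 9.51·0.0165 = 0.1569
E[S²] = E[S]²(1+C_s²) = 0.0165²·(1+0.323) = 0.0003602
Wq = λ·E[S²]/(2(1−ρ)) = 9.51·0.0003602/(2·0.8431) = 0.002031 hr

Final: 0.002031 hr


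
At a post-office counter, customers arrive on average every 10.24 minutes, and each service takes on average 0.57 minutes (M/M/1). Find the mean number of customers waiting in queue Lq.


λ = 60/10.24 = 5.8594 /hr
μ = 60/0.57 = 105.2632 /hr
ρ = λ/μ = 5.8594/105.2632 = 0.05566
Lq = ρ²/(1−ρ) = 0.003098/0.9443 = 0.003281

Final: 0.003281


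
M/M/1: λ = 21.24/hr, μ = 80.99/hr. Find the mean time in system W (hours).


W = 1/(μ−λ) = 1/(80.99 − 21.24) = 1/59.75 = 0.01674 hr

Final: 0.01674 hr


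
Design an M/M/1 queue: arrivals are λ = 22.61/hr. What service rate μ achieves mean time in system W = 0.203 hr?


W = 1/(μ−λ) ⇒ μ − λ = 1/W = 1/0.203 = 4.9261
μ = λ + 1/W = 22.61 + 4.9261 = 27.5361 per hr

Final: 27.5361 /hr


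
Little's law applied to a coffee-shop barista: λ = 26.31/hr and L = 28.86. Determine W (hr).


W = L/λ = 28.86/26.31 = 1.0969 hr

Final: 1.0969 hr


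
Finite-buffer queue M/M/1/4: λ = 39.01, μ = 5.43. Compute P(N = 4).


ρ = λ/μ = 39.01/5.43 = 7.1842
P_K = (1−ρ)ρ^K/(1−ρ^(K+1)) = (-6.1842·2663.817593)/(1 − 19137.297295)
= -16473.479702/-19136.297295 = 0.860850

Final: 0.860850


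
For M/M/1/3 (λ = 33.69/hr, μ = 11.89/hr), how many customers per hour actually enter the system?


ρ = 2.8335; P_K = (1−ρ)ρ^3/(1−ρ^4) = 0.657273
λ_eff = λ(1 − P_K) = 33.69·(1 − 0.657273) = 33.69·0.342727 = 11.5465 /hr

Final: 11.5465 /hr


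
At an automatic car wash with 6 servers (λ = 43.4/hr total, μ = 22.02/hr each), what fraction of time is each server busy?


ρ = λ/(cμ) = 43.4/(6·22.02) = 43.4/132.12 = 0.3285

Final: 0.3285


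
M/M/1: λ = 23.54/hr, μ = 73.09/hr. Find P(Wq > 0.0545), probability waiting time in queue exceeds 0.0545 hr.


ρ = 23.54/73.09 = 0.3221
P(Wq > t) = ρ·e^{−(μ−λ)t} = 0.3221·e^{−2.7005}
= 0.3221·0.067174 = 0.021635

Final: 0.021635


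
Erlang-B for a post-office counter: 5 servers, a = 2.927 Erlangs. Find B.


B(c,a) = (a^c/c!) / Σ_{k=0}^{c} a^k/k!
a^5/5! = 1.790327
Σ terms (k=0..5): 1.00000 + 2.92700 + 4.28366 + 4.17943 + 3.05830 + 1.79033 = 17.238717
B = 1.790327/17.238717 = 0.103855

Final: 0.103855


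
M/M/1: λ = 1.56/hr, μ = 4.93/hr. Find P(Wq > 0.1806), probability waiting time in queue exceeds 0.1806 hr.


ρ = 1.56/4.93 = 0.3164
P(Wq > t) = ρ·e^{−(μ−λ)t} = 0.3164·e^{−0.6086}
= 0.3164·0.544100 = 0.172170

Final: 0.172170


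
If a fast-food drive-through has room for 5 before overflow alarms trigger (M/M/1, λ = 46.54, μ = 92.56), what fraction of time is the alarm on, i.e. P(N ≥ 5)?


ρ = 46.54/92.56 = 0.5028
P(N ≥ n) = ρ^n = 0.5028^5 = 0.032138

Final: 0.032138


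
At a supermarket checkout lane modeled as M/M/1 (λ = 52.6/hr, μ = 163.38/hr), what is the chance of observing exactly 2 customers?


ρ = 52.6/163.38 = 0.3219
P_n = (1−ρ)·ρ^n = (1 − 0.3219)·0.3219^2 = 0.6781·0.103651 = 0.070281

Final: 0.070281


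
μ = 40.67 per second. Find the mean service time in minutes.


Mean service time = 1/μ = 1/40.67 second = 0.02459 second
In minutes: 0.02459 × 0.0166667 = 0.0004098 min

Final: 0.0004098 min


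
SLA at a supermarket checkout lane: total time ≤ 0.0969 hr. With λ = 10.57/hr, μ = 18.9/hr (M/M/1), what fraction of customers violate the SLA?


W ~ Exponential(μ−λ) for M/M/1.
μ − λ = 18.9 − 10.57 = 8.3300
P(W > t) = e^{−(μ−λ)t} = e^{−0.8072} = 0.446116

Final: 0.446116


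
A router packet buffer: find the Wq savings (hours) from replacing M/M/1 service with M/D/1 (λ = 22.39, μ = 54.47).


ρ = 22.39/54.47 = 0.4111
Wq(M/M/1) = ρ/(μ−λ) = 0.4111/32.08 = 0.01281 hr
Wq(M/D/1) = ρ/(2(μ−λ)) = 0.006407 hr
Savings = 0.01281 − 0.006407 = 0.006407 hr

Final: 0.006407 hr


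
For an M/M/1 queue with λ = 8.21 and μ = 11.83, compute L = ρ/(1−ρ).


ρ = λ/μ = 8.21/11.83 = 0.6940
L = ρ/(1−ρ) = 0.6940/(1 − 0.6940) = 0.6940/0.3060 = 2.2680

Final: 2.2680


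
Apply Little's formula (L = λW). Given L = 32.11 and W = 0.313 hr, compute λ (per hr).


λ = L/W = 32.11/0.313 = 102.5879 /hr

Final: 102.5879 /hr


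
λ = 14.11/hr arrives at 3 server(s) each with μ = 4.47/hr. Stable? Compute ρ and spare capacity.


Total capacity cμ = 3·4.47 = 13.41/hr
ρ = λ/(cμ) = 14.11/13.41 = 1.0522
Stable ⇔ ρ < 1: NO
Spare capacity = cμ − λ = 13.41 − 14.11 = -0.70/hr

Final: ρ = 1.0522; unstable; margin = -0.70/hr


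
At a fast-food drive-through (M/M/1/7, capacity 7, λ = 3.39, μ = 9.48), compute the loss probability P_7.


ρ = λ/μ = 3.39/9.48 = 0.3576
P_K = (1−ρ)ρ^K/(1−ρ^(K+1)) = (0.6424·0.0007477)/(1 − 0.0002674)
= 0.0004803/0.999733 = 0.0004805

Final: 0.0004805


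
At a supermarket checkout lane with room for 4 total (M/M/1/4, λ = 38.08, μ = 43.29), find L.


ρ = 38.08/43.29 = 0.8796
L = ρ[1 − (K+1)ρ^K + Kρ^(K+1)] / [(1−ρ)(1−ρ^(K+1))]
Numerator: 0.8796·(1 − 5·0.598739 + 4·0.526680) = 0.099423
Denominator: (0.1204)·(0.473320) = 0.056965
L = 0.099423/0.056965 = 1.7453

Final: 1.7453


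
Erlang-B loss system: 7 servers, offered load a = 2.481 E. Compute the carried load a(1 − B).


B(7,2.481) = 0.009644 (Erlang-B)
Carried load = a(1 − B) = 2.481·(1 − 0.009644) = 2.481·0.990356 = 2.4571 E

Final: 2.4571 Erlangs


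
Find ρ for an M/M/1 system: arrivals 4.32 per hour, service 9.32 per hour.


ρ = λ/μ = 4.32/9.32 = 0.4635

Final: 0.4635


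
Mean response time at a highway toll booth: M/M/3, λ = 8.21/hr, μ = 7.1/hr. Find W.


a = 1.1563; ρ = 0.3854; P₀ = 0.308241
Lq = P₀·a^c·ρ/(c!(1−ρ)²) = 0.08107
Wq = Lq/λ = 0.08107/8.21 = 0.009874 hr
W = Wq + 1/μ = 0.009874 + 0.14085 = 0.15072 hr

Final: 0.15072 hr


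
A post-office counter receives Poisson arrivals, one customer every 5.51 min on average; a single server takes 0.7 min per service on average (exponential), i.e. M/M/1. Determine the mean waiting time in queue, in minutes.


λ = 60/5.51 = 10.8893 /hr
μ = 60/0.7 = 85.7143 /hr
ρ = λ/μ = 10.8893/85.7143 = 0.1270
Wq = ρ/(μ−λ) = 0.1270/(85.7143−10.8893) = 0.001698 hr
In minutes: 0.001698·60 = 0.1019 min

Final: 0.1019 min


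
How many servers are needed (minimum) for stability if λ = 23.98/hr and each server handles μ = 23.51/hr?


Stability requires cμ > λ ⇔ c > λ/μ.
λ/μ = 23.98/23.51 = 1.0200
Minimum integer c = ⌊1.0200⌋ + 1 = 2
Check: 2·23.51 = 47.02 > 23.98, while 1·23.51 = 23.51 ≤ 23.98

Final: 2 servers


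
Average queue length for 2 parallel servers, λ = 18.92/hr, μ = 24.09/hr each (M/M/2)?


a = λ/μ = 0.7854; ρ = a/2 = 0.3927
P₀ = 0.436066
Lq = P₀·a^c·ρ / (c!·(1−ρ)²) = 0.436066·0.61683·0.3927/(2·0.36882)
= 0.14320

Final: 0.14320


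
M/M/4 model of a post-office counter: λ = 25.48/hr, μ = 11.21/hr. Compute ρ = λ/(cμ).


ρ = λ/(cμ) = 25.48/(4·11.21) = 25.48/44.84 = 0.5682

Final: 0.5682


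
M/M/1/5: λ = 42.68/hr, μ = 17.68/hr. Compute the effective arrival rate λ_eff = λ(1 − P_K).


ρ = 2.4140; P_K = (1−ρ)ρ^5/(1−ρ^6) = 0.588729
λ_eff = λ(1 − P_K) = 42.68·(1 − 0.588729) = 42.68·0.411271 = 17.5530 /hr

Final: 17.5530 /hr


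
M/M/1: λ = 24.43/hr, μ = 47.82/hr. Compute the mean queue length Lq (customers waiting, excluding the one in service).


ρ = 24.43/47.82 = 0.5109
Lq = ρ²/(1−ρ) = 0.2610/0.4891 = 0.5336

Final: 0.5336


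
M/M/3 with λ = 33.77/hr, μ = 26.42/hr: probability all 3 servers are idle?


a = λ/μ = 33.77/26.42 = 1.2782; ρ = a/c = 0.4261
Σ_{k=0}^{2} a^k/k! (terms k=0..2) = 1.00000 + 1.27820 + 0.81690 = 3.09509
Tail: a^3/(3!(1−ρ)) = 2.08831/(6·0.5739) = 0.60643
P₀ = 1/(3.09509 + 0.60643) = 1/3.70153 = 0.270159

Final: 0.270159


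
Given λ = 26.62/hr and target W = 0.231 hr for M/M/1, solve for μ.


W = 1/(μ−λ) ⇒ μ − λ = 1/W = 1/0.231 = 4.3290
μ = λ + 1/W = 26.62 + 4.3290 = 30.9490 per hr

Final: 30.9490 /hr


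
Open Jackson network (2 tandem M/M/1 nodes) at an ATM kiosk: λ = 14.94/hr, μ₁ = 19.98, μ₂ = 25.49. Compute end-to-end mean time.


Each node sees arrival rate λ = 14.94/hr (tandem ⇒ throughput preserved).
W₁ = 1/(μ₁−λ) = 1/(19.98−14.94) = 0.19841 hr
W₂ = 1/(μ₂−λ) = 1/(25.49−14.94) = 0.09479 hr
W_total = W₁ + W₂ = 0.19841 + 0.09479 = 0.29320 hr

Final: 0.29320 hr


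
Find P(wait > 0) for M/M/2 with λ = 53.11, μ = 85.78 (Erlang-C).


a = λ/μ = 0.6191; ρ = a/2 = 0.3096
P₀ = 0.527218 (from M/M/c formula)
C(c,a) = [a^c/(c!(1−ρ))]·P₀ = [0.38334/(2·0.6904)]·0.527218
= 0.27761·0.527218 = 0.146360

Final: 0.146360


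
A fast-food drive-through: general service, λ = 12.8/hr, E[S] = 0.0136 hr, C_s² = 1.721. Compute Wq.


ρ = λ·E[S] = 12.8·0.0136 = 0.1741
E[S²] = E[S]²(1+C_s²) = 0.0136²·(1+1.721) = 0.0005033
Wq = λ·E[S²]/(2(1−ρ)) = 12.8·0.0005033/(2·0.8259) = 0.003900 hr

Final: 0.003900 hr


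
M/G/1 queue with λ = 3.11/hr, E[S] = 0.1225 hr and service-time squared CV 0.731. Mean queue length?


ρ = λ·E[S] = 3.11·0.1225 = 0.3810
Lq = ρ²(1+C_s²)/(2(1−ρ)) = 0.1451·(1+0.731)/(2·0.6190)
= 0.1451·1.7310/1.2381 = 0.20293

Final: 0.20293


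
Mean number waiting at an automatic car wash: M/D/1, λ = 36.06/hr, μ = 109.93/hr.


ρ = 36.06/109.93 = 0.3280
M/D/1: Lq = ρ²/(2(1−ρ)) = 0.1076/(2·0.6720) = 0.08006

Final: 0.08006


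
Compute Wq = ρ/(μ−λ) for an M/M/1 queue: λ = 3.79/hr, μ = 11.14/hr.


ρ = 3.79/11.14 = 0.3402
Wq = ρ/(μ−λ) = 0.3402/(11.14 − 3.79) = 0.3402/7.35 = 0.04629 hr

Final: 0.04629 hr


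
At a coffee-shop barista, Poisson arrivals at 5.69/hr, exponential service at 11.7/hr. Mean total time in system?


W = 1/(μ−λ) = 1/(11.7 − 5.69) = 1/6.01 = 0.1664 hr

Final: 0.1664 hr


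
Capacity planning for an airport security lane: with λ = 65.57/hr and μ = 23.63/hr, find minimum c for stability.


Stability requires cμ > λ ⇔ c > λ/μ.
λ/μ = 65.57/23.63 = 2.7749
Minimum integer c = ⌊2.7749⌋ + 1 = 3
Check: 3·23.63 = 70.89 > 65.57, while 2·23.63 = 47.26 ≤ 65.57

Final: 3 servers


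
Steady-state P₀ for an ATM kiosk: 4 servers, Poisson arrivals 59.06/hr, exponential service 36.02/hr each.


a = λ/μ = 59.06/36.02 = 1.6396; ρ = a/c = 0.4099
Σ_{k=0}^{3} a^k/k! (terms k=0..3) = 1.00000 + 1.63964 + 1.34422 + 0.73468 = 4.71854
Tail: a^4/(4!(1−ρ)) = 7.22768/(24·0.5901) = 0.51035
P₀ = 1/(4.71854 + 0.51035) = 1/5.22889 = 0.191245

Final: 0.191245


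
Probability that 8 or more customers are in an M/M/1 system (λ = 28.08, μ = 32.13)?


ρ = 28.08/32.13 = 0.8739
P(N ≥ n) = ρ^n = 0.8739^8 = 0.340323

Final: 0.340323
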